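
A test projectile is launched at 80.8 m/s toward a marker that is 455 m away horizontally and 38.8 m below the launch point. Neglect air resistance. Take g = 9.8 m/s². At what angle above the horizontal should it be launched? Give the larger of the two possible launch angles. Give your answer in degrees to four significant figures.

Trajectory: y = x tanθ − g x² (1 + tan²θ)/(2v₀²). With x = 455, y = −38.8, v₀ = 80.8, g = 9.80:
155.4 tan²θ − 455 tanθ + (116.6) = 0.
tanθ = [455 ± √(455² − 4 × 155.4 × (116.6))] / (2 × 155.4) = (455 ± 366.8) / 310.8, giving tanθ = 0.2837 or 2.645.
θ = 15.84° or 69.29°; the larger is 69.29°.

69.29°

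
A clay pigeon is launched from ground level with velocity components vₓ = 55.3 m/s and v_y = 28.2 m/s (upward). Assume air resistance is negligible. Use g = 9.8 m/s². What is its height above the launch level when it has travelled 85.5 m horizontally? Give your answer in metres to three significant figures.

At x = 85.5 m, t = x/vₓ = 85.5/55.30 = 1.546 s.
Height: y = v_y0 t − ½ g t² = 28.20 × 1.546 − 4.900 × 1.546² = 43.60 − 11.71 = 31.89 m.

31.9 m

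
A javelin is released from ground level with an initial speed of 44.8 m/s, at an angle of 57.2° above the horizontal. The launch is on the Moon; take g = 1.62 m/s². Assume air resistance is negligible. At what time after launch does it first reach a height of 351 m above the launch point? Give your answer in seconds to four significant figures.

Horizontal component vₓ = 44.80 cos 57.2° = 24.27 m/s; vertical v_y0 = 44.80 sin 57.2° = 37.66 m/s.
Require v_y0 t − ½ g t² = 351, i.e. 0.8100 t² − 37.66 t + 351 = 0.
Quadratic formula: t = (37.66 ± √280.84) / 1.62 = (37.66 ± 16.76) / 1.62 → t = 12.90 s or 33.59 s.
The first (ascending) time is 12.90 s.

12.90 s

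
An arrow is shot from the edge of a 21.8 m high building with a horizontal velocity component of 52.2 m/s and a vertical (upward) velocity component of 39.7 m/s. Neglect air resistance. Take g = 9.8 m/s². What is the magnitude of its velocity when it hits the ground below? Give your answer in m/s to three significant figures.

Vertical motion (up positive, ground at y = 0): 4.900 t² − (39.70) t − 21.8 = 0, so t = (39.70 + √(39.70² + 2·9.80·21.8)) / 9.80 = (39.70 + 44.76) / 9.80 = 8.618 s.
Vertical velocity at impact: v_y = v_y0 − g t = 39.70 − 9.80 × 8.618 = −44.76 m/s.
Speed: |v| = √(vₓ² + v_y²) = √(52.20² + 44.76²) = 68.76 m/s.

68.8 m/s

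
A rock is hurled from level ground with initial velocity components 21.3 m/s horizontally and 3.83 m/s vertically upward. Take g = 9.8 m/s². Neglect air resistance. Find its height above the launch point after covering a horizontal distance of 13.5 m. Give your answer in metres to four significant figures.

0.4591 m

At x = 13.5 m, t = x/vₓ = 13.5/21.30 = 0.6338 s.
Height: y = v_y0 t − ½ g t² = 3.830 × 0.6338 − 4.900 × 0.6338² = 2.427 − 1.968 = 0.4591 m.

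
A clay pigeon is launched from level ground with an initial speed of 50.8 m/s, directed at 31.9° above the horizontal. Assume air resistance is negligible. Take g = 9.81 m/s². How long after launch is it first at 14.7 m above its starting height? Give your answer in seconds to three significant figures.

0.617 s

Components: vₓ = 50.80 cos 31.9° = 43.13 m/s, v_y0 = 50.80 sin 31.9° = 26.84 m/s.
Require v_y0 t − ½ g t² = 14.7, i.e. 4.905 t² − 26.84 t + 14.7 = 0.
t = [26.84 ± √(26.84² − 2·9.81·14.7)] / 9.81 = (26.84 ± 20.79) / 9.81, so t = 0.6172 s or t = 4.856 s.
The first (ascending) time is 0.6172 s.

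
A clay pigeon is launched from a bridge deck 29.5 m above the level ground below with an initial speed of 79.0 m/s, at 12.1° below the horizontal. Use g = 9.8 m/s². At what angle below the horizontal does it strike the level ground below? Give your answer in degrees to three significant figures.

20.7°

Horizontal component vₓ = 79.00 cos 12.1° = 77.24 m/s; vertical v_y0 = −16.56 m/s (downward).
The projectile lands when y = 29.5 + (−16.56) t − ½·9.80·t² = 0. Positive root: t = (−16.56 + √(16.56² + 2·9.80·29.5)) / 9.80 = (−16.56 + 29.20) / 9.80 = 1.289 s.
At impact: v_y = v_y0 − g t = −29.20 m/s; vₓ = 77.24 m/s.
Angle below horizontal: arctan(|v_y|/vₓ) = arctan(29.20/77.24) = 20.71°.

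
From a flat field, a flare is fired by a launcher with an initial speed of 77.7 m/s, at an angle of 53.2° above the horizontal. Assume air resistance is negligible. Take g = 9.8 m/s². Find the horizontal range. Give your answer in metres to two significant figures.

590 m

vₓ = 77.70 cos 53.2° = 46.54 m/s; v_y0 = 77.70 sin 53.2° = 62.22 m/s.
Flight time T = 2 v_y0 / g = 12.70 s.
Horizontal distance R = vₓ T = 46.54 × 12.70 = 591.0 m.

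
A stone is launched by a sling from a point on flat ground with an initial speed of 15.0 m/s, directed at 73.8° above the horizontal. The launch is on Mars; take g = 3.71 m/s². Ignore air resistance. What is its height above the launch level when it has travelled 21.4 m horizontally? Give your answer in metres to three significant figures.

vₓ = 15.00 cos 73.8° = 4.185 m/s; v_y0 = 15.00 sin 73.8° = 14.40 m/s.
x = vₓ t ⇒ t = 21.4/4.185 = 5.114 s.
Height: y = v_y0 t − ½ g t² = 14.40 × 5.114 − 1.855 × 5.114² = 73.66 − 48.51 = 25.15 m.

25.2 m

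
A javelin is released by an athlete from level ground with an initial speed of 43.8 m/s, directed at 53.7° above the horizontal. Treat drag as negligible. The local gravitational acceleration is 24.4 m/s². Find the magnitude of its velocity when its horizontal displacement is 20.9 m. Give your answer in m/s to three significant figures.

30.3 m/s

Horizontal component vₓ = 43.80 cos 53.7° = 25.93 m/s; vertical v_y0 = 43.80 sin 53.7° = 35.30 m/s.
x = vₓ t ⇒ t = 20.9/25.93 = 0.8060 s.
Vertical velocity there: v_y = v_y0 − g t = 35.30 − 24.4 × 0.8060 = 15.63 m/s.
Speed: √(vₓ² + v_y²) = √(25.93² + 15.63²) = 30.28 m/s.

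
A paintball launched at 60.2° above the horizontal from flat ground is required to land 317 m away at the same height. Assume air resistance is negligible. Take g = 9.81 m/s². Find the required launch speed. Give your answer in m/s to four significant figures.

60.05 m/s

On level ground R = v₀² sin 2θ / g ⇒ v₀ = √(gR / sin 2θ).
v₀ = √(9.81 × 317 / sin 120.4°) = √(3110 / 0.8625) = √3605.5 = 60.05 m/s.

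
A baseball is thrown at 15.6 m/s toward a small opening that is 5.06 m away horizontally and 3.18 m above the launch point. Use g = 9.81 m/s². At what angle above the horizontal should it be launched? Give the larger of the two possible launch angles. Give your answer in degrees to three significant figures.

83.7°

Trajectory: y = x tanθ − g x² (1 + tan²θ)/(2v₀²). With x = 5.06, y = 3.18, v₀ = 15.6, g = 9.81:
0.5160 tan²θ − 5.06 tanθ + (3.696) = 0.
tanθ = [5.06 ± √(5.06² − 4 × 0.5160 × (3.696))] / (2 × 0.5160) = (5.06 ± 4.240) / 1.032, giving tanθ = 0.7949 or 9.010.
θ = 38.48° or 83.67°; the larger is 83.67°.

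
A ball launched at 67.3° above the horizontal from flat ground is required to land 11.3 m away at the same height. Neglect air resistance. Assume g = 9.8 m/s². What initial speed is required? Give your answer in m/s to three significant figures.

12.5 m/s

On level ground R = v₀² sin 2θ / g ⇒ v₀ = √(gR / sin 2θ).
v₀ = √(9.80 × 11.3 / sin 134.6°) = √(110.7 / 0.7120) = √155.53 = 12.47 m/s.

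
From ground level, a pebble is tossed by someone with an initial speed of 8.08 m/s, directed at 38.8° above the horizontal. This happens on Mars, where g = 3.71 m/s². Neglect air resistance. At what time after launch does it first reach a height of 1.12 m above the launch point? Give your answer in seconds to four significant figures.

Resolve: vₓ = 8.080 cos 38.8° = 6.297 m/s and v_y0 = 8.080 sin 38.8° = 5.063 m/s.
Height y(t) = 5.063 t − 1.855 t² = 1.12 gives 1.855 t² − 5.063 t + 1.12 = 0.
Quadratic formula: t = (5.063 ± √17.323) / 3.71 = (5.063 ± 4.162) / 3.71 → t = 0.2428 s or 2.487 s.
The first (ascending) time is 0.2428 s.

0.2428 s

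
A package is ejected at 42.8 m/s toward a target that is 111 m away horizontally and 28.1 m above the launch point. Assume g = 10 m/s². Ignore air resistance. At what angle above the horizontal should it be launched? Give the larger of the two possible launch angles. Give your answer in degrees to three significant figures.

68.9°

Trajectory: y = x tanθ − g x² (1 + tan²θ)/(2v₀²). With x = 111, y = 28.1, v₀ = 42.8, g = 10.0:
33.63 tan²θ − 111 tanθ + (61.73) = 0.
tanθ = [111 ± √(111² − 4 × 33.63 × (61.73))] / (2 × 33.63) = (111 ± 63.38) / 67.26, giving tanθ = 0.7080 or 2.593.
θ = 35.30° or 68.91°; the larger is 68.91°.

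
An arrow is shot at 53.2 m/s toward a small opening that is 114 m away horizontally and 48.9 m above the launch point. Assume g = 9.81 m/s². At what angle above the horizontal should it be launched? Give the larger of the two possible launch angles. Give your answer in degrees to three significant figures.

77.0°

Trajectory: y = x tanθ − g x² (1 + tan²θ)/(2v₀²). With x = 114, y = 48.9, v₀ = 53.2, g = 9.81:
22.52 tan²θ − 114 tanθ + (71.42) = 0.
tanθ = [114 ± √(114² − 4 × 22.52 × (71.42))] / (2 × 22.52) = (114 ± 81.00) / 45.05, giving tanθ = 0.7325 or 4.329.
θ = 36.22° or 76.99°; the larger is 76.99°.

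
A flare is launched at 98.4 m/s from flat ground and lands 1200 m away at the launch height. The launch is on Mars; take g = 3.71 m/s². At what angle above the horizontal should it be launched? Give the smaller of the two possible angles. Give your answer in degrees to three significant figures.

13.7°

Level-ground range R = v₀² sin(2θ)/g ⇒ sin(2θ) = gR/v₀² = 3.71 × 1200 / 98.4² = 0.4598.
2θ = 27.37° or 180° − 27.37° = 152.6°, so θ = 13.69° or 76.31°.
The smaller angle is 13.69°.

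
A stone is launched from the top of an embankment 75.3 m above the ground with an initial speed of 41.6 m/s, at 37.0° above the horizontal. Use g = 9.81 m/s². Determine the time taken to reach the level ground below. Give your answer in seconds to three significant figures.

7.23 s

Components: vₓ = 41.60 cos 37.0° = 33.22 m/s, v_y0 = 41.60 sin 37.0° = 25.04 m/s.
The projectile lands when y = 75.3 + (25.04) t − ½·9.81·t² = 0. Positive root: t = (25.04 + √(25.04² + 2·9.81·75.3)) / 9.81 = (25.04 + 45.87) / 9.81 = 7.228 s.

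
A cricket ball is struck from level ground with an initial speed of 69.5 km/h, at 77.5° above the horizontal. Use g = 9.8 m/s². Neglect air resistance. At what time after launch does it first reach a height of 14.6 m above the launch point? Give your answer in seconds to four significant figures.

Convert: 69.5 km/h = 69.5/3.6 = 19.31 m/s.
Resolve: vₓ = 19.31 cos 77.5° = 4.178 m/s and v_y0 = 19.31 sin 77.5° = 18.85 m/s.
Require v_y0 t − ½ g t² = 14.6, i.e. 4.900 t² − 18.85 t + 14.6 = 0.
Quadratic formula: t = (18.85 ± √69.085) / 9.80 = (18.85 ± 8.312) / 9.80 → t = 1.075 s or 2.771 s.
The first (ascending) time is 1.075 s.

1.075 s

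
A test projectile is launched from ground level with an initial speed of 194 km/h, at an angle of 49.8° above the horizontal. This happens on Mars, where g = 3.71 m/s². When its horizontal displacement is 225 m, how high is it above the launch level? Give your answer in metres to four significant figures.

188.6 m

Convert: 194 km/h = 194/3.6 = 53.89 m/s.
Horizontal component vₓ = 53.89 cos 49.8° = 34.78 m/s; vertical v_y0 = 53.89 sin 49.8° = 41.16 m/s.
At x = 225 m, t = x/vₓ = 225/34.78 = 6.469 s.
Height: y = v_y0 t − ½ g t² = 41.16 × 6.469 − 1.855 × 6.469² = 266.3 − 77.62 = 188.6 m.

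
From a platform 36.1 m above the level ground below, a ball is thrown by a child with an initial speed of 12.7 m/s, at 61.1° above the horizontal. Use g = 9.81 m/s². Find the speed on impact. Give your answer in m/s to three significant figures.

29.5 m/s

Components: vₓ = 12.70 cos 61.1° = 6.138 m/s, v_y0 = 12.70 sin 61.1° = 11.12 m/s.
Vertical motion (up positive, ground at y = 0): 4.905 t² − (11.12) t − 36.1 = 0, so t = (11.12 + √(11.12² + 2·9.81·36.1)) / 9.81 = (11.12 + 28.84) / 9.81 = 4.074 s.
Vertical velocity at impact: v_y = v_y0 − g t = 11.12 − 9.81 × 4.074 = −28.84 m/s.
Speed: |v| = √(vₓ² + v_y²) = √(6.138² + 28.84²) = 29.49 m/s.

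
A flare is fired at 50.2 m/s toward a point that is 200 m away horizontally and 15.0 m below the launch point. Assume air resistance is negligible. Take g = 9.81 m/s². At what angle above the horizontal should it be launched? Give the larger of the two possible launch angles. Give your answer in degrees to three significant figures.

65.6°

Trajectory: y = x tanθ − g x² (1 + tan²θ)/(2v₀²). With x = 200, y = −15.0, v₀ = 50.2, g = 9.81:
77.86 tan²θ − 200 tanθ + (62.86) = 0.
tanθ = [200 ± √(200² − 4 × 77.86 × (62.86))] / (2 × 77.86) = (200 ± 142.9) / 155.7, giving tanθ = 0.3666 or 2.202.
θ = 20.13° or 65.58°; the larger is 65.58°.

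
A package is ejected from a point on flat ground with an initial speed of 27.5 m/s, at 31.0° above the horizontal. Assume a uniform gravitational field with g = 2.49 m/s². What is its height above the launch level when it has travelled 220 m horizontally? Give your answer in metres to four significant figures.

23.74 m

Resolve: vₓ = 27.50 cos 31.0° = 23.57 m/s and v_y0 = 27.50 sin 31.0° = 14.16 m/s.
At x = 220 m, t = x/vₓ = 220/23.57 = 9.333 s.
Height: y = v_y0 t − ½ g t² = 14.16 × 9.333 − 1.245 × 9.333² = 132.2 − 108.4 = 23.74 m.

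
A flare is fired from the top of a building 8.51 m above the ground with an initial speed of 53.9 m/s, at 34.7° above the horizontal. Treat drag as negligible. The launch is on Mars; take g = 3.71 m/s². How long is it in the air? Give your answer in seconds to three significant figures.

Horizontal component vₓ = 53.90 cos 34.7° = 44.31 m/s; vertical v_y0 = 53.90 sin 34.7° = 30.68 m/s.
Vertical motion (up positive, ground at y = 0): 1.855 t² − (30.68) t − 8.51 = 0, so t = (30.68 + √(30.68² + 2·3.71·8.51)) / 3.71 = (30.68 + 31.70) / 3.71 = 16.81 s.

16.8 s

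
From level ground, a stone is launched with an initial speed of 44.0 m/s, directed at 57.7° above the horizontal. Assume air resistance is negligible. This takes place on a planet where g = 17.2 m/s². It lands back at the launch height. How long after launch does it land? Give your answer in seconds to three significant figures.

Components: vₓ = 44.00 cos 57.7° = 23.51 m/s, v_y0 = 44.00 sin 57.7° = 37.19 m/s.
Time of flight on level ground: T = 2 v_y0 / g = 2 × 37.19 / 17.2 = 4.325 s.

4.32 s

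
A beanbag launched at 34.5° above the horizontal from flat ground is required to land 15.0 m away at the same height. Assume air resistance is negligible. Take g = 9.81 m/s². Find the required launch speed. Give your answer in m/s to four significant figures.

12.55 m/s

On level ground R = v₀² sin 2θ / g ⇒ v₀ = √(gR / sin 2θ).
v₀ = √(9.81 × 15.0 / sin 69.00°) = √(147.2 / 0.9336) = √157.62 = 12.55 m/s.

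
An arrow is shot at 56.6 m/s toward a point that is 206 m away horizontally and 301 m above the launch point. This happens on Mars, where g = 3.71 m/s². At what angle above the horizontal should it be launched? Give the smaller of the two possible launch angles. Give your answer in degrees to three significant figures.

Trajectory: y = x tanθ − g x² (1 + tan²θ)/(2v₀²). With x = 206, y = 301, v₀ = 56.6, g = 3.71:
24.57 tan²θ − 206 tanθ + (325.6) = 0.
tanθ = [206 ± √(206² − 4 × 24.57 × (325.6))] / (2 × 24.57) = (206 ± 102.2) / 49.14, giving tanθ = 2.113 or 6.270.
θ = 64.67° or 80.94°; the smaller is 64.67°.

64.7°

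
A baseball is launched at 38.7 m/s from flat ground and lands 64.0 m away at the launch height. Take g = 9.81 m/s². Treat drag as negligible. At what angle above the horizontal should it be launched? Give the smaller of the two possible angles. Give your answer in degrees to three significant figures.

R = v₀² sin 2θ / g gives sin 2θ = gR/v₀² = 9.81·64.0/38.7² = 0.4192.
2θ = 24.78° or 180° − 24.78° = 155.2°, so θ = 12.39° or 77.61°.
The smaller angle is 12.39°.

12.4°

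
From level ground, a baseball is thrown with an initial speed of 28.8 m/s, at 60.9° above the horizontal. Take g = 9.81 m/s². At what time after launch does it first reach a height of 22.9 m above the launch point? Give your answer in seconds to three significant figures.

1.18 s

Resolve: vₓ = 28.80 cos 60.9° = 14.01 m/s and v_y0 = 28.80 sin 60.9° = 25.16 m/s.
Require v_y0 t − ½ g t² = 22.9, i.e. 4.905 t² − 25.16 t + 22.9 = 0.
Quadratic formula: t = (25.16 ± √183.96) / 9.81 = (25.16 ± 13.56) / 9.81 → t = 1.183 s or 3.948 s.
The first (ascending) time is 1.183 s.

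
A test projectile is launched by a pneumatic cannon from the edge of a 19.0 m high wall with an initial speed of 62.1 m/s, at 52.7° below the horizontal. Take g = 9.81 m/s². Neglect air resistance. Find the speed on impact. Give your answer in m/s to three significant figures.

65.0 m/s

vₓ = 62.10 cos 52.7° = 37.63 m/s; v_y0 = −49.40 m/s (downward).
The projectile lands when y = 19.0 + (−49.40) t − ½·9.81·t² = 0. Positive root: t = (−49.40 + √(49.40² + 2·9.81·19.0)) / 9.81 = (−49.40 + 53.04) / 9.81 = 0.3710 s.
Vertical velocity at impact: v_y = v_y0 − g t = −49.40 − 9.81 × 0.3710 = −53.04 m/s.
Speed: |v| = √(vₓ² + v_y²) = √(37.63² + 53.04²) = 65.03 m/s.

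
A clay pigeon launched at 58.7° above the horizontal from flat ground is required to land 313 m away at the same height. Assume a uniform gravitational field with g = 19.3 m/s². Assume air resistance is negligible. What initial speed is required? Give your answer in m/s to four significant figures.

Level-ground range: R = v₀² sin(2θ)/g, so v₀ = √(gR / sin 2θ).
v₀ = √(19.3 × 313 / sin 117.4°) = √(6041 / 0.8878) = √6804.2 = 82.49 m/s.

82.49 m/s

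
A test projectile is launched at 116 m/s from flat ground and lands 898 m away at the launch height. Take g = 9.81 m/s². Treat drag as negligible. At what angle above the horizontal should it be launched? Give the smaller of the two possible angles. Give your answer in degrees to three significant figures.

20.4°

R = v₀² sin 2θ / g gives sin 2θ = gR/v₀² = 9.81·898/116² = 0.6547.
2θ = 40.90° or 180° − 40.90° = 139.1°, so θ = 20.45° or 69.55°.
The smaller angle is 20.45°.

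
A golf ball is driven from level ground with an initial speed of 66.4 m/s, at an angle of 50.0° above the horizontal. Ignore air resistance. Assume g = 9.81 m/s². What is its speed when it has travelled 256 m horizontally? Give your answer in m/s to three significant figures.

43.4 m/s

vₓ = 66.40 cos 50.0° = 42.68 m/s; v_y0 = 66.40 sin 50.0° = 50.87 m/s.
At x = 256 m, t = x/vₓ = 256/42.68 = 5.998 s.
Vertical velocity there: v_y = v_y0 − g t = 50.87 − 9.81 × 5.998 = −7.975 m/s.
Speed: √(vₓ² + v_y²) = √(42.68² + 7.975²) = 43.42 m/s.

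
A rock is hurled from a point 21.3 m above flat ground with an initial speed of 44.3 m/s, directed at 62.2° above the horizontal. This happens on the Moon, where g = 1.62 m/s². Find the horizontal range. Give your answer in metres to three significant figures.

Horizontal component vₓ = 44.30 cos 62.2° = 20.66 m/s; vertical v_y0 = 44.30 sin 62.2° = 39.19 m/s.
With up positive and y = 0 at the ground: y(t) = 21.3 + (39.19) t − 0.8100 t². Setting y = 0 and taking the positive root: t = [39.19 + √(39.19² + 2·1.62·21.3)] / 1.62 = (39.19 + 40.06) / 1.62 = 48.92 s.
Horizontal distance: R = vₓ t = 20.66 × 48.92 = 1011 m.

1010 m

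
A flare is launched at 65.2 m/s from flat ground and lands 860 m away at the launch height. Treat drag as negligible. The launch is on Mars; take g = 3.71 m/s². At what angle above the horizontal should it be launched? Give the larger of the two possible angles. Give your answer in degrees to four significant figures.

From R = (v₀²/g) sin 2θ: sin 2θ = 3.71 × 860 / 4251.0 = 0.7505.
2θ = 48.64° or 180° − 48.64° = 131.4°, so θ = 24.32° or 65.68°.
The larger angle is 65.68°.

65.68°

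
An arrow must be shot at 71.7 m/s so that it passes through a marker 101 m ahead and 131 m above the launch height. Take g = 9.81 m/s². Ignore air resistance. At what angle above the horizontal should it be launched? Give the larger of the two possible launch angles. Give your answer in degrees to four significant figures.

Trajectory: y = x tanθ − g x² (1 + tan²θ)/(2v₀²). With x = 101, y = 131, v₀ = 71.7, g = 9.81:
9.733 tan²θ − 101 tanθ + (140.7) = 0.
tanθ = [101 ± √(101² − 4 × 9.733 × (140.7))] / (2 × 9.733) = (101 ± 68.72) / 19.47, giving tanθ = 1.658 or 8.719.
θ = 58.91° or 83.46°; the larger is 83.46°.

83.46°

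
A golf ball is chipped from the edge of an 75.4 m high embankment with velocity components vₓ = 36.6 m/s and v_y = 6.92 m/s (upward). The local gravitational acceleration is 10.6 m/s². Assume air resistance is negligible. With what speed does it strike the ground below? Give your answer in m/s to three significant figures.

The projectile lands when y = 75.4 + (6.920) t − ½·10.6·t² = 0. Positive root: t = (6.920 + √(6.920² + 2·10.6·75.4)) / 10.6 = (6.920 + 40.58) / 10.6 = 4.481 s.
Vertical velocity at impact: v_y = v_y0 − g t = 6.920 − 10.6 × 4.481 = −40.58 m/s.
Speed: |v| = √(vₓ² + v_y²) = √(36.60² + 40.58²) = 54.64 m/s.

54.6 m/s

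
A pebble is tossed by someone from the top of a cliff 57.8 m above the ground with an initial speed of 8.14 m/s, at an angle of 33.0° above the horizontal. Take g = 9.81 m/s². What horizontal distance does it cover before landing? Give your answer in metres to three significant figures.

vₓ = 8.140 cos 33.0° = 6.827 m/s; v_y0 = 8.140 sin 33.0° = 4.433 m/s.
The projectile lands when y = 57.8 + (4.433) t − ½·9.81·t² = 0. Positive root: t = (4.433 + √(4.433² + 2·9.81·57.8)) / 9.81 = (4.433 + 33.97) / 9.81 = 3.914 s.
Horizontal distance: R = vₓ t = 6.827 × 3.914 = 26.72 m.

26.7 m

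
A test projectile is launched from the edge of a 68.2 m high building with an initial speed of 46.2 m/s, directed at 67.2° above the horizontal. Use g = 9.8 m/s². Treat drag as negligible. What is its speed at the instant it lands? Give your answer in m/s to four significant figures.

58.92 m/s

Components: vₓ = 46.20 cos 67.2° = 17.90 m/s, v_y0 = 46.20 sin 67.2° = 42.59 m/s.
The projectile lands when y = 68.2 + (42.59) t − ½·9.80·t² = 0. Positive root: t = (42.59 + √(42.59² + 2·9.80·68.2)) / 9.80 = (42.59 + 56.13) / 9.80 = 10.07 s.
Vertical velocity at impact: v_y = v_y0 − g t = 42.59 − 9.80 × 10.07 = −56.13 m/s.
Speed: |v| = √(vₓ² + v_y²) = √(17.90² + 56.13²) = 58.92 m/s.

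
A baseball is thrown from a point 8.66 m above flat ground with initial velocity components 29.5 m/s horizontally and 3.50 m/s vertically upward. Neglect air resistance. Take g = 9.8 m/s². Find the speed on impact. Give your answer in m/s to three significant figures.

32.4 m/s

The projectile lands when y = 8.66 + (3.500) t − ½·9.80·t² = 0. Positive root: t = (3.500 + √(3.500² + 2·9.80·8.66)) / 9.80 = (3.500 + 13.49) / 9.80 = 1.734 s.
Vertical velocity at impact: v_y = v_y0 − g t = 3.500 − 9.80 × 1.734 = −13.49 m/s.
Speed: |v| = √(vₓ² + v_y²) = √(29.50² + 13.49²) = 32.44 m/s.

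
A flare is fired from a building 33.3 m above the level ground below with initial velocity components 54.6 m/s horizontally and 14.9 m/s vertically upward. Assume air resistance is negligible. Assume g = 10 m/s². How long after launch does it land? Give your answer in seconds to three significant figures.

4.47 s

Vertical motion (up positive, ground at y = 0): 5.000 t² − (14.90) t − 33.3 = 0, so t = (14.90 + √(14.90² + 2·10.0·33.3)) / 10.0 = (14.90 + 29.80) / 10.0 = 4.470 s.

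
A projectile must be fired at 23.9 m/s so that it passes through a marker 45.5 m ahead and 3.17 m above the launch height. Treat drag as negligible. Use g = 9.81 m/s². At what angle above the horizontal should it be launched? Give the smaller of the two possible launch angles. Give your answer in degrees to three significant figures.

Trajectory: y = x tanθ − g x² (1 + tan²θ)/(2v₀²). With x = 45.5, y = 3.17, v₀ = 23.9, g = 9.81:
17.78 tan²θ − 45.5 tanθ + (20.95) = 0.
tanθ = [45.5 ± √(45.5² − 4 × 17.78 × (20.95))] / (2 × 17.78) = (45.5 ± 24.10) / 35.55, giving tanθ = 0.6020 or 1.957.
θ = 31.05° or 62.94°; the smaller is 31.05°.

31.0°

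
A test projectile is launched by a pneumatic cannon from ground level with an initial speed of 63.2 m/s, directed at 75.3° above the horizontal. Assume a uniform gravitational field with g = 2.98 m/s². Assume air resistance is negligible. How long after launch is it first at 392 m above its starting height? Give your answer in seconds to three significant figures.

7.95 s

Resolve: vₓ = 63.20 cos 75.3° = 16.04 m/s and v_y0 = 63.20 sin 75.3° = 61.13 m/s.
Height y(t) = 61.13 t − 1.490 t² = 392 gives 1.490 t² − 61.13 t + 392 = 0.
t = [61.13 ± √(61.13² − 2·2.98·392)] / 2.98 = (61.13 ± 37.43) / 2.98, so t = 7.955 s or t = 33.07 s.
The first (ascending) time is 7.955 s.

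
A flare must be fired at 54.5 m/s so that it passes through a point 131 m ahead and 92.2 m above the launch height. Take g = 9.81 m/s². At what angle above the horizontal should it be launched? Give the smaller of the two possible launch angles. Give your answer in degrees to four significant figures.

51.74°

Trajectory: y = x tanθ − g x² (1 + tan²θ)/(2v₀²). With x = 131, y = 92.2, v₀ = 54.5, g = 9.81:
28.34 tan²θ − 131 tanθ + (120.5) = 0.
tanθ = [131 ± √(131² − 4 × 28.34 × (120.5))] / (2 × 28.34) = (131 ± 59.14) / 56.68, giving tanθ = 1.268 or 3.355.
θ = 51.74° or 73.40°; the smaller is 51.74°.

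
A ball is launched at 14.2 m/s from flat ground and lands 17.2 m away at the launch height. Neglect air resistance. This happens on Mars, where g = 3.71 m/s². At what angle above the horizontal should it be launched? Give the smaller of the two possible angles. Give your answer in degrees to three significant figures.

9.22°

R = v₀² sin 2θ / g gives sin 2θ = gR/v₀² = 3.71·17.2/14.2² = 0.3165.
2θ = 18.45° or 180° − 18.45° = 161.6°, so θ = 9.225° or 80.78°.
The smaller angle is 9.225°.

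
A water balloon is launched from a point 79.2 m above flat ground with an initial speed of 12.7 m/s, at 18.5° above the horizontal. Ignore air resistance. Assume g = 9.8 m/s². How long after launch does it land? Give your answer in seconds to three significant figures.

Horizontal component vₓ = 12.70 cos 18.5° = 12.04 m/s; vertical v_y0 = 12.70 sin 18.5° = 4.030 m/s.
The projectile lands when y = 79.2 + (4.030) t − ½·9.80·t² = 0. Positive root: t = (4.030 + √(4.030² + 2·9.80·79.2)) / 9.80 = (4.030 + 39.61) / 9.80 = 4.453 s.

4.45 s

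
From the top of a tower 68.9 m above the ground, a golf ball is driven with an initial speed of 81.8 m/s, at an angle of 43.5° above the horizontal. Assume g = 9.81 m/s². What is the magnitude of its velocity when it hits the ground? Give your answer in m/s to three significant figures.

89.7 m/s

Resolve: vₓ = 81.80 cos 43.5° = 59.34 m/s and v_y0 = 81.80 sin 43.5° = 56.31 m/s.
Vertical motion (up positive, ground at y = 0): 4.905 t² − (56.31) t − 68.9 = 0, so t = (56.31 + √(56.31² + 2·9.81·68.9)) / 9.81 = (56.31 + 67.25) / 9.81 = 12.59 s.
Vertical velocity at impact: v_y = v_y0 − g t = 56.31 − 9.81 × 12.59 = −67.25 m/s.
Speed: |v| = √(vₓ² + v_y²) = √(59.34² + 67.25²) = 89.68 m/s.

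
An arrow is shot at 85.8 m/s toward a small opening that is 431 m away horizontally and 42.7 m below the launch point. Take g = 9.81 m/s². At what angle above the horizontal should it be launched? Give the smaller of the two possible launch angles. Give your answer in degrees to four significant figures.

Trajectory: y = x tanθ − g x² (1 + tan²θ)/(2v₀²). With x = 431, y = −42.7, v₀ = 85.8, g = 9.81:
123.8 tan²θ − 431 tanθ + (81.07) = 0.
tanθ = [431 ± √(431² − 4 × 123.8 × (81.07))] / (2 × 123.8) = (431 ± 381.6) / 247.5, giving tanθ = 0.1995 or 3.283.
θ = 11.28° or 73.06°; the smaller is 11.28°.

11.28°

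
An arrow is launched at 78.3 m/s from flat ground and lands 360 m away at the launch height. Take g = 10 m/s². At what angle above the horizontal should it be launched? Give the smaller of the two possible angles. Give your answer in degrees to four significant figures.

R = v₀² sin 2θ / g gives sin 2θ = gR/v₀² = 10.0·360/78.3² = 0.5872.
2θ = 35.96° or 180° − 35.96° = 144.0°, so θ = 17.98° or 72.02°.
The smaller angle is 17.98°.

17.98°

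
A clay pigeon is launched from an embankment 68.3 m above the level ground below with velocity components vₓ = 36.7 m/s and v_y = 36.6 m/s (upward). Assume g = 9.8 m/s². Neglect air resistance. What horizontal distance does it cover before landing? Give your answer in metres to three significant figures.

With up positive and y = 0 at the ground: y(t) = 68.3 + (36.60) t − 4.900 t². Setting y = 0 and taking the positive root: t = [36.60 + √(36.60² + 2·9.80·68.3)] / 9.80 = (36.60 + 51.75) / 9.80 = 9.015 s.
Horizontal distance: R = vₓ t = 36.70 × 9.015 = 330.9 m.

331 m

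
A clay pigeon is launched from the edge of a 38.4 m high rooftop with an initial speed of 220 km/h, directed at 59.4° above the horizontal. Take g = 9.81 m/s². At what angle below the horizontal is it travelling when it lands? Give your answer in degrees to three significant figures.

62.3°

Convert: 220 km/h = 220/3.6 = 61.11 m/s.
Components: vₓ = 61.11 cos 59.4° = 31.11 m/s, v_y0 = 61.11 sin 59.4° = 52.60 m/s.
With up positive and y = 0 at the ground: y(t) = 38.4 + (52.60) t − 4.905 t². Setting y = 0 and taking the positive root: t = [52.60 + √(52.60² + 2·9.81·38.4)] / 9.81 = (52.60 + 59.33) / 9.81 = 11.41 s.
At impact: v_y = v_y0 − g t = −59.33 m/s; vₓ = 31.11 m/s.
Angle below horizontal: arctan(|v_y|/vₓ) = arctan(59.33/31.11) = 62.33°.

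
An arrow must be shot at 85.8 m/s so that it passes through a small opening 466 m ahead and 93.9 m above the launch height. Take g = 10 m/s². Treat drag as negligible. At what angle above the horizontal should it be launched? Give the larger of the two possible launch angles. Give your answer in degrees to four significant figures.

68.25°

Trajectory: y = x tanθ − g x² (1 + tan²θ)/(2v₀²). With x = 466, y = 93.9, v₀ = 85.8, g = 10.0:
147.5 tan²θ − 466 tanθ + (241.4) = 0.
tanθ = [466 ± √(466² − 4 × 147.5 × (241.4))] / (2 × 147.5) = (466 ± 273.4) / 295.0, giving tanθ = 0.6529 or 2.507.
θ = 33.14° or 68.25°; the larger is 68.25°.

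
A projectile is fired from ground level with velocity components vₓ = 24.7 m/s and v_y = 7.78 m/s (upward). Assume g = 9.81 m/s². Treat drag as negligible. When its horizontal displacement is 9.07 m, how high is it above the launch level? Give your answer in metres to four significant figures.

2.195 m

x = vₓ t ⇒ t = 9.07/24.70 = 0.3672 s.
Height: y = v_y0 t − ½ g t² = 7.780 × 0.3672 − 4.905 × 0.3672² = 2.857 − 0.6614 = 2.195 m.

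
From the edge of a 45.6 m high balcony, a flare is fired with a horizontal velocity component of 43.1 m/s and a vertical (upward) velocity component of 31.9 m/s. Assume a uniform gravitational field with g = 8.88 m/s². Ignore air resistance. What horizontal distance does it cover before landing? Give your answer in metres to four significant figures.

Vertical motion (up positive, ground at y = 0): 4.440 t² − (31.90) t − 45.6 = 0, so t = (31.90 + √(31.90² + 2·8.88·45.6)) / 8.88 = (31.90 + 42.75) / 8.88 = 8.406 s.
Horizontal distance: R = vₓ t = 43.10 × 8.406 = 362.3 m.

362.3 m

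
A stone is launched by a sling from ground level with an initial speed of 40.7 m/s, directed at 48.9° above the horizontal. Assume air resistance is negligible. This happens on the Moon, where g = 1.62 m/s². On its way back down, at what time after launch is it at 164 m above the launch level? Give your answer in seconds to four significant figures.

vₓ = 40.70 cos 48.9° = 26.76 m/s; v_y0 = 40.70 sin 48.9° = 30.67 m/s.
Set y = v_y0 t − ½ g t² = 164: 0.8100 t² − 30.67 t + 164 = 0.
Quadratic formula: t = (30.67 ± √409.29) / 1.62 = (30.67 ± 20.23) / 1.62 → t = 6.444 s or 31.42 s.
The descending-branch root is 31.42 s.

31.42 s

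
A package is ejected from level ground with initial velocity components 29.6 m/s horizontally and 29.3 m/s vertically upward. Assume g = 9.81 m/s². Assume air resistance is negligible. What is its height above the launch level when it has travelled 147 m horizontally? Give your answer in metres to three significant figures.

24.5 m

At x = 147 m, t = x/vₓ = 147/29.60 = 4.966 s.
Height: y = v_y0 t − ½ g t² = 29.30 × 4.966 − 4.905 × 4.966² = 145.5 − 121.0 = 24.54 m.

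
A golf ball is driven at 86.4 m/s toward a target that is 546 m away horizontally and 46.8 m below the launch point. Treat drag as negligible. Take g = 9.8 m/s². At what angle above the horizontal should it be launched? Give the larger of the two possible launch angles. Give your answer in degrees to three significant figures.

68.1°

Trajectory: y = x tanθ − g x² (1 + tan²θ)/(2v₀²). With x = 546, y = −46.8, v₀ = 86.4, g = 9.80:
195.7 tan²θ − 546 tanθ + (148.9) = 0.
tanθ = [546 ± √(546² − 4 × 195.7 × (148.9))] / (2 × 195.7) = (546 ± 426.1) / 391.4, giving tanθ = 0.3063 or 2.484.
θ = 17.03° or 68.07°; the larger is 68.07°.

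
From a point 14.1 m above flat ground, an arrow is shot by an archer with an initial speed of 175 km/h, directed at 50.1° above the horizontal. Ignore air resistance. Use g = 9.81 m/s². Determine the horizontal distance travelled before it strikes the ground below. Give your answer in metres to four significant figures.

248.3 m

Convert: 175 km/h = 175/3.6 = 48.61 m/s.
vₓ = 48.61 cos 50.1° = 31.18 m/s; v_y0 = 48.61 sin 50.1° = 37.29 m/s.
With up positive and y = 0 at the ground: y(t) = 14.1 + (37.29) t − 4.905 t². Setting y = 0 and taking the positive root: t = [37.29 + √(37.29² + 2·9.81·14.1)] / 9.81 = (37.29 + 40.83) / 9.81 = 7.964 s.
Horizontal distance: R = vₓ t = 31.18 × 7.964 = 248.3 m.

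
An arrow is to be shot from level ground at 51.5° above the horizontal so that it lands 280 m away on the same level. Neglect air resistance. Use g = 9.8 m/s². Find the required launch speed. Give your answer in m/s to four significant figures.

On level ground R = v₀² sin 2θ / g ⇒ v₀ = √(gR / sin 2θ).
v₀ = √(9.80 × 280 / sin 103.0°) = √(2744 / 0.9744) = √2816.2 = 53.07 m/s.

53.07 m/s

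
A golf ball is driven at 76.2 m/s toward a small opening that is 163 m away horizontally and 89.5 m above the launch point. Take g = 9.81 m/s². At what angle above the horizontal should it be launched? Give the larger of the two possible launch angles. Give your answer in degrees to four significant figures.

81.25°

Trajectory: y = x tanθ − g x² (1 + tan²θ)/(2v₀²). With x = 163, y = 89.5, v₀ = 76.2, g = 9.81:
22.44 tan²θ − 163 tanθ + (111.9) = 0.
tanθ = [163 ± √(163² − 4 × 22.44 × (111.9))] / (2 × 22.44) = (163 ± 128.5) / 44.89, giving tanθ = 0.7680 or 6.494.
θ = 37.52° or 81.25°; the larger is 81.25°.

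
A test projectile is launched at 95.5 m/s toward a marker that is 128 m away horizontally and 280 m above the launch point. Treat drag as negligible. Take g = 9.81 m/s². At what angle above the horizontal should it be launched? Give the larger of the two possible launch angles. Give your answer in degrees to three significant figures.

85.1°

Trajectory: y = x tanθ − g x² (1 + tan²θ)/(2v₀²). With x = 128, y = 280, v₀ = 95.5, g = 9.81:
8.812 tan²θ − 128 tanθ + (288.8) = 0.
tanθ = [128 ± √(128² − 4 × 8.812 × (288.8))] / (2 × 8.812) = (128 ± 78.77) / 17.62, giving tanθ = 2.794 or 11.73.
θ = 70.30° or 85.13°; the larger is 85.13°.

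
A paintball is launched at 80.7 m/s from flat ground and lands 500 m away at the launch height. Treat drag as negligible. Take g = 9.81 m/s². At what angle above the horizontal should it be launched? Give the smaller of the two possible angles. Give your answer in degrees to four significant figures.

24.43°

R = v₀² sin 2θ / g gives sin 2θ = gR/v₀² = 9.81·500/80.7² = 0.7532.
2θ = 48.87° or 180° − 48.87° = 131.1°, so θ = 24.43° or 65.57°.
The smaller angle is 24.43°.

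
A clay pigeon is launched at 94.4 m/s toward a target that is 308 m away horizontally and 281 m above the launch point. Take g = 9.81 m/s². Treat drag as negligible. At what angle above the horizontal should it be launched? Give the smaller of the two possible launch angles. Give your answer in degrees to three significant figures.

Trajectory: y = x tanθ − g x² (1 + tan²θ)/(2v₀²). With x = 308, y = 281, v₀ = 94.4, g = 9.81:
52.22 tan²θ − 308 tanθ + (333.2) = 0.
tanθ = [308 ± √(308² − 4 × 52.22 × (333.2))] / (2 × 52.22) = (308 ± 159.0) / 104.4, giving tanθ = 1.427 or 4.472.
θ = 54.98° or 77.39°; the smaller is 54.98°.

55.0°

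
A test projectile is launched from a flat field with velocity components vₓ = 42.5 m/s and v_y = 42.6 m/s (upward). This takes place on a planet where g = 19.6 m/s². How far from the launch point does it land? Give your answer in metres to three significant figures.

Flight time T = 2 v_y0 / g = 4.347 s.
Horizontal distance R = vₓ T = 42.50 × 4.347 = 184.7 m.

185 m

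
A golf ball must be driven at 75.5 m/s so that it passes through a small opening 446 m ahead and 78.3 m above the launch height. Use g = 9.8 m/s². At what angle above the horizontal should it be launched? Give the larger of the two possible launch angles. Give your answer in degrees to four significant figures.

60.91°

Trajectory: y = x tanθ − g x² (1 + tan²θ)/(2v₀²). With x = 446, y = 78.3, v₀ = 75.5, g = 9.80:
171.0 tan²θ − 446 tanθ + (249.3) = 0.
tanθ = [446 ± √(446² − 4 × 171.0 × (249.3))] / (2 × 171.0) = (446 ± 168.6) / 342.0, giving tanθ = 0.8113 or 1.797.
θ = 39.05° or 60.91°; the larger is 60.91°.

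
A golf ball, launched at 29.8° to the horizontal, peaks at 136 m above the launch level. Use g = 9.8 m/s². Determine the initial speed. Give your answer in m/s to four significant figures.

103.9 m/s

At the peak v_y = 0, so v_y0 = √(2gH) = √(2 × 9.80 × 136) = 51.63 m/s.
v_y0 = v₀ sin θ ⇒ v₀ = 51.63 / sin 29.8° = 103.9 m/s.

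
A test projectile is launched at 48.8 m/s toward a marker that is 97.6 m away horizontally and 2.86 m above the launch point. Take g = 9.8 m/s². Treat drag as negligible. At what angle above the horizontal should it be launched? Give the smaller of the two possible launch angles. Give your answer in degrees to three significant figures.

Trajectory: y = x tanθ − g x² (1 + tan²θ)/(2v₀²). With x = 97.6, y = 2.86, v₀ = 48.8, g = 9.80:
19.60 tan²θ − 97.6 tanθ + (22.46) = 0.
tanθ = [97.6 ± √(97.6² − 4 × 19.60 × (22.46))] / (2 × 19.60) = (97.6 ± 88.12) / 39.20, giving tanθ = 0.2419 or 4.738.
θ = 13.60° or 78.08°; the smaller is 13.60°.

13.6°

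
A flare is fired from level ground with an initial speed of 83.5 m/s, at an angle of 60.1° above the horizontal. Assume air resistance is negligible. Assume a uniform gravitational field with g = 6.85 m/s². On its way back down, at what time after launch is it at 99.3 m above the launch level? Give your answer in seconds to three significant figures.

Components: vₓ = 83.50 cos 60.1° = 41.62 m/s, v_y0 = 83.50 sin 60.1° = 72.39 m/s.
Set y = v_y0 t − ½ g t² = 99.3: 3.425 t² − 72.39 t + 99.3 = 0.
t = [72.39 ± √(72.39² − 2·6.85·99.3)] / 6.85 = (72.39 ± 62.28) / 6.85, so t = 1.475 s or t = 19.66 s.
The descending-branch root is 19.66 s.

19.7 s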